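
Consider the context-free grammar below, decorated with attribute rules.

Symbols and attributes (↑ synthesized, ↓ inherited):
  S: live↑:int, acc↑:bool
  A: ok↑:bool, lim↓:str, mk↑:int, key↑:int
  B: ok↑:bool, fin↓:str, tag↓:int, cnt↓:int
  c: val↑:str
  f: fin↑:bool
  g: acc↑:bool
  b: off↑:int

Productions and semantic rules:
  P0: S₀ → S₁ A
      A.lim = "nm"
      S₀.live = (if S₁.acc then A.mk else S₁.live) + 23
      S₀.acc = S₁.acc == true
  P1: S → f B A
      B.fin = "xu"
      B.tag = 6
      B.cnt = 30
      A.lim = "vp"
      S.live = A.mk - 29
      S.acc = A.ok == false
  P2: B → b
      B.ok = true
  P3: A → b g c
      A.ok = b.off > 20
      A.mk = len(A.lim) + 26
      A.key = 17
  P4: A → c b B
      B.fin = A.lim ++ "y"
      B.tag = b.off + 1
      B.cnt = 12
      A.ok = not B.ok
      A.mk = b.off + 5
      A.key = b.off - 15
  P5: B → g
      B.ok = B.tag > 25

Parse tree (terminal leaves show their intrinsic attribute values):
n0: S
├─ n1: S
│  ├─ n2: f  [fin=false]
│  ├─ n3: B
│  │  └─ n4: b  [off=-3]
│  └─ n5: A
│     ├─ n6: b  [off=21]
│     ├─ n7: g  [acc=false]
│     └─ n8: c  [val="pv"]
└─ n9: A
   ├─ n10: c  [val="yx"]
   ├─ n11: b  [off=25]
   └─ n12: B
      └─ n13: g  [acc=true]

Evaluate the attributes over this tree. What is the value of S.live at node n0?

22

1. n2.fin = false  [terminal]
2. n3.fin = "xu"  ["xu"]
3. n3.tag = 6  [6]
4. n3.cnt = 30  [30]
5. n4.off = -3  [terminal]
6. n3.ok = true  [true]
7. n5.lim = "vp"  ["vp"]
8. n6.off = 21  [terminal]
9. n7.acc = false  [terminal]
10. n8.val = "pv"  [terminal]
11. n5.ok = true  [b.off > 20]
12. n5.mk = 28  [len(A.lim) + 26]
13. n5.key = 17  [17]
14. n1.live = -1  [A.mk - 29]
15. n1.acc = false  [A.ok == false]
16. n9.lim = "nm"  ["nm"]
17. n10.val = "yx"  [terminal]
18. n11.off = 25  [terminal]
19. n12.fin = "nmy"  [A.lim ++ "y"]
20. n12.tag = 26  [b.off + 1]
21. n12.cnt = 12  [12]
22. n13.acc = true  [terminal]
23. n12.ok = true  [B.tag > 25]
24. n9.ok = false  [not B.ok]
25. n9.mk = 30  [b.off + 5]
26. n9.key = 10  [b.off - 15]
27. n0.live = 22  [(if S₁.acc then A.mk else S₁.live) + 23]
28. n0.acc = false  [S₁.acc == true]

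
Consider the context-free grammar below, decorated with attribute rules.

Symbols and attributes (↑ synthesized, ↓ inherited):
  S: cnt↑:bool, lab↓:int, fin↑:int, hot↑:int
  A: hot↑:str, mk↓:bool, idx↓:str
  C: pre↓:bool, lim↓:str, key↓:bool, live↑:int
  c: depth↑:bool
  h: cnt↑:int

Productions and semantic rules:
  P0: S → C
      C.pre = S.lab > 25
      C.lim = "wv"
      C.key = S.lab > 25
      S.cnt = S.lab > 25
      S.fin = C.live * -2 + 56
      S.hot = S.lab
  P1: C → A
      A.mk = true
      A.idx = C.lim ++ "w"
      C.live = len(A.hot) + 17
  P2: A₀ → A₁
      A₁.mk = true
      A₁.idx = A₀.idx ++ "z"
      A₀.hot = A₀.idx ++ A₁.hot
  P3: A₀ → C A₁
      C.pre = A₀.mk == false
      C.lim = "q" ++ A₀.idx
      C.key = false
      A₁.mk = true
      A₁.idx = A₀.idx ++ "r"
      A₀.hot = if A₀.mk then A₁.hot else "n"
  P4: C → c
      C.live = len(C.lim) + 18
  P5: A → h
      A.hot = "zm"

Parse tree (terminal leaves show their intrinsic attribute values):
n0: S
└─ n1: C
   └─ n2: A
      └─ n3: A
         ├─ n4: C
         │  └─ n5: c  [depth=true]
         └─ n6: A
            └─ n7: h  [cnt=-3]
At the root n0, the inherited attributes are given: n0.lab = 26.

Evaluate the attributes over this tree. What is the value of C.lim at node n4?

1. n0.lab = 26  [given at root]
2. n1.pre = true  [S.lab > 25]
3. n1.lim = "wv"  ["wv"]
4. n1.key = true  [S.lab > 25]
5. n2.mk = true  [true]
6. n2.idx = "wvw"  [C.lim ++ "w"]
7. n3.mk = true  [true]
8. n3.idx = "wvwz"  [A₀.idx ++ "z"]
9. n4.pre = false  [A₀.mk == false]
10. n4.lim = "qwvwz"  ["q" ++ A₀.idx]
11. n4.key = false  [false]
12. n5.depth = true  [terminal]
13. n4.live = 23  [len(C.lim) + 18]
14. n6.mk = true  [true]
15. n6.idx = "wvwzr"  [A₀.idx ++ "r"]
16. n7.cnt = -3  [terminal]
17. n6.hot = "zm"  ["zm"]
18. n3.hot = "zm"  [if A₀.mk then A₁.hot else "n"]
19. n2.hot = "wvwzm"  [A₀.idx ++ A₁.hot]
20. n1.live = 22  [len(A.hot) + 17]
21. n0.cnt = true  [S.lab > 25]
22. n0.fin = 12  [C.live * -2 + 56]
23. n0.hot = 26  [S.lab]

"qwvwz"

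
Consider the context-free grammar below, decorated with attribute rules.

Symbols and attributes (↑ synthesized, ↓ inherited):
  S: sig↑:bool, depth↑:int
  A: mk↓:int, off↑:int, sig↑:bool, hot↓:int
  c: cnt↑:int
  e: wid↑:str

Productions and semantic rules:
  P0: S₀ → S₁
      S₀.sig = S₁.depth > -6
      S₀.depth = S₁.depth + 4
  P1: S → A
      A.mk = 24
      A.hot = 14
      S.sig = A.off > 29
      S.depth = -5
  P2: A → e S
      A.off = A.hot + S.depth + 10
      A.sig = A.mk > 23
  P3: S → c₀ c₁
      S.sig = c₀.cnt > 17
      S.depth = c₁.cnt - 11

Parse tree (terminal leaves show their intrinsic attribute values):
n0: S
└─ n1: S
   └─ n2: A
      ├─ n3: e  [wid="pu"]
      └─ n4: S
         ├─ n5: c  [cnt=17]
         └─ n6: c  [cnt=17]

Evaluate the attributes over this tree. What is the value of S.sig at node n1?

1. n2.mk = 24  [24]
2. n2.hot = 14  [14]
3. n3.wid = "pu"  [terminal]
4. n5.cnt = 17  [terminal]
5. n6.cnt = 17  [terminal]
6. n4.sig = false  [c₀.cnt > 17]
7. n4.depth = 6  [c₁.cnt - 11]
8. n2.off = 30  [A.hot + S.depth + 10]
9. n2.sig = true  [A.mk > 23]
10. n1.sig = true  [A.off > 29]
11. n1.depth = -5  [-5]
12. n0.sig = true  [S₁.depth > -6]
13. n0.depth = -1  [S₁.depth + 4]

true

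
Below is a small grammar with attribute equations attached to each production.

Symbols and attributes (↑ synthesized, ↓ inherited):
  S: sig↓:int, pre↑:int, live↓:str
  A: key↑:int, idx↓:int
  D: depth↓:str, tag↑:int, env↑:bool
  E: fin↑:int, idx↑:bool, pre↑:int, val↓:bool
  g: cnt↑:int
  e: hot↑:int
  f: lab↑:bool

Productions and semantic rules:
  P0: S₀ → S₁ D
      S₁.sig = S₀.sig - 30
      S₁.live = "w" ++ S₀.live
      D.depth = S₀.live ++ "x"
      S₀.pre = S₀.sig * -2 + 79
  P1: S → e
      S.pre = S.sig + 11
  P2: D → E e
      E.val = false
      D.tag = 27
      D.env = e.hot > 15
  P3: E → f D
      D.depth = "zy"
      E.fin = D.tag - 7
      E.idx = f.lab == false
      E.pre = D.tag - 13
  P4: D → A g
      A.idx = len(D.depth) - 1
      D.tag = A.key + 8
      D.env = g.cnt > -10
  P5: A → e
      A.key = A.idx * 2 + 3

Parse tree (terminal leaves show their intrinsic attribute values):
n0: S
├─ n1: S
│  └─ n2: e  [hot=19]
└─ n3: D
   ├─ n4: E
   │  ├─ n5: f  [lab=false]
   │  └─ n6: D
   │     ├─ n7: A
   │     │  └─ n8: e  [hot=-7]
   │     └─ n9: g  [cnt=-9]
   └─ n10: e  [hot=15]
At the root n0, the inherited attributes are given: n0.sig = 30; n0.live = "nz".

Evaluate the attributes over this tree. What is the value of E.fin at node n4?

1. n0.sig = 30  [given at root]
2. n0.live = "nz"  [given at root]
3. n1.sig = 0  [S₀.sig - 30]
4. n1.live = "wnz"  ["w" ++ S₀.live]
5. n2.hot = 19  [terminal]
6. n1.pre = 11  [S.sig + 11]
7. n3.depth = "nzx"  [S₀.live ++ "x"]
8. n4.val = false  [false]
9. n5.lab = false  [terminal]
10. n6.depth = "zy"  ["zy"]
11. n7.idx = 1  [len(D.depth) - 1]
12. n8.hot = -7  [terminal]
13. n7.key = 5  [A.idx * 2 + 3]
14. n9.cnt = -9  [terminal]
15. n6.tag = 13  [A.key + 8]
16. n6.env = true  [g.cnt > -10]
17. n4.fin = 6  [D.tag - 7]
18. n4.idx = true  [f.lab == false]
19. n4.pre = 0  [D.tag - 13]
20. n10.hot = 15  [terminal]
21. n3.tag = 27  [27]
22. n3.env = false  [e.hot > 15]
23. n0.pre = 19  [S₀.sig * -2 + 79]

6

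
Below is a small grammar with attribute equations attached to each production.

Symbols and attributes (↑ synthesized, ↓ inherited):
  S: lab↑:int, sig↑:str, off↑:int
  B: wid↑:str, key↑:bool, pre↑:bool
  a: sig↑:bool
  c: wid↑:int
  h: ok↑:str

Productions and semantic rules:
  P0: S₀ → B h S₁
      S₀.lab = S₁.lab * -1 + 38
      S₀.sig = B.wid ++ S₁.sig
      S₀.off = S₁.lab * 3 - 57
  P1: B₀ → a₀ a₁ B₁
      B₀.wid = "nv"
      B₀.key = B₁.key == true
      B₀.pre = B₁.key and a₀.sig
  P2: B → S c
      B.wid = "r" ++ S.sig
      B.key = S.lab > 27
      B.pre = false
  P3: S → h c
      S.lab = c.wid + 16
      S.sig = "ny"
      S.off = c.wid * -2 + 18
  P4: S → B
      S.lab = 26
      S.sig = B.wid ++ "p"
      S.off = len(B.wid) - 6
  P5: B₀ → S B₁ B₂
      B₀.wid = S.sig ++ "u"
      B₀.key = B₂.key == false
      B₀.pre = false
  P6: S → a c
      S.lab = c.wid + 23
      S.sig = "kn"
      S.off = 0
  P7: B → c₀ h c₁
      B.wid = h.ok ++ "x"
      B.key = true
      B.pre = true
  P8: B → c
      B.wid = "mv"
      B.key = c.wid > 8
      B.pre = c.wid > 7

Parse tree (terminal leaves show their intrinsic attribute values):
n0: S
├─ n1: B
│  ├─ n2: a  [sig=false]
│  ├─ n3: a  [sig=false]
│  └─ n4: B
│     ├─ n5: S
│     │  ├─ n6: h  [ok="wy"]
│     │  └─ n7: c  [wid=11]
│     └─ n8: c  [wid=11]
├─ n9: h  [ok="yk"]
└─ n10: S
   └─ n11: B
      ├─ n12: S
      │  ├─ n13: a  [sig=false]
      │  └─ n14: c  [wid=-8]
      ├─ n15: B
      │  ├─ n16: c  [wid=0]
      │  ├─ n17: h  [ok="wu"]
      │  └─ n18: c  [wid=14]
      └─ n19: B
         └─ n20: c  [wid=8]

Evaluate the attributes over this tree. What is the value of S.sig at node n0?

1. n2.sig = false  [terminal]
2. n3.sig = false  [terminal]
3. n6.ok = "wy"  [terminal]
4. n7.wid = 11  [terminal]
5. n5.lab = 27  [c.wid + 16]
6. n5.sig = "ny"  ["ny"]
7. n5.off = -4  [c.wid * -2 + 18]
8. n8.wid = 11  [terminal]
9. n4.wid = "rny"  ["r" ++ S.sig]
10. n4.key = false  [S.lab > 27]
11. n4.pre = false  [false]
12. n1.wid = "nv"  ["nv"]
13. n1.key = false  [B₁.key == true]
14. n1.pre = false  [B₁.key and a₀.sig]
15. n9.ok = "yk"  [terminal]
16. n13.sig = false  [terminal]
17. n14.wid = -8  [terminal]
18. n12.lab = 15  [c.wid + 23]
19. n12.sig = "kn"  ["kn"]
20. n12.off = 0  [0]
21. n16.wid = 0  [terminal]
22. n17.ok = "wu"  [terminal]
23. n18.wid = 14  [terminal]
24. n15.wid = "wux"  [h.ok ++ "x"]
25. n15.key = true  [true]
26. n15.pre = true  [true]
27. n20.wid = 8  [terminal]
28. n19.wid = "mv"  ["mv"]
29. n19.key = false  [c.wid > 8]
30. n19.pre = true  [c.wid > 7]
31. n11.wid = "knu"  [S.sig ++ "u"]
32. n11.key = true  [B₂.key == false]
33. n11.pre = false  [false]
34. n10.lab = 26  [26]
35. n10.sig = "knup"  [B.wid ++ "p"]
36. n10.off = -3  [len(B.wid) - 6]
37. n0.lab = 12  [S₁.lab * -1 + 38]
38. n0.sig = "nvknup"  [B.wid ++ S₁.sig]
39. n0.off = 21  [S₁.lab * 3 - 57]

"nvknup"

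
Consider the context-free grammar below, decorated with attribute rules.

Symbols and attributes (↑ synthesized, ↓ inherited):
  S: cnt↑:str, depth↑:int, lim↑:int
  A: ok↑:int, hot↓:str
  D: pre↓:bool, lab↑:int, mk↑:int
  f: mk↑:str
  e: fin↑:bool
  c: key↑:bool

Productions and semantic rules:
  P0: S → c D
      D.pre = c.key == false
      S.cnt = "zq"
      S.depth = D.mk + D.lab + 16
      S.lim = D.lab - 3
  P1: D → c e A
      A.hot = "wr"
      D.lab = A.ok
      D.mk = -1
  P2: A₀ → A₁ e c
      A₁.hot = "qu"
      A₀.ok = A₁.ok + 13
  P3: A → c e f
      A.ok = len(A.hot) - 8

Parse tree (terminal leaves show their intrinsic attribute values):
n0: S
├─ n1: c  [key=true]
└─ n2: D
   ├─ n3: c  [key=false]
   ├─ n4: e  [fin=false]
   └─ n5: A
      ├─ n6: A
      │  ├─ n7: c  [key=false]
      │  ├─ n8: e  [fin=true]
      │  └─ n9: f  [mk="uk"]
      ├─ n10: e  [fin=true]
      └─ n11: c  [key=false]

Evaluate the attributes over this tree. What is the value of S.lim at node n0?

1. n1.key = true  [terminal]
2. n2.pre = false  [c.key == false]
3. n3.key = false  [terminal]
4. n4.fin = false  [terminal]
5. n5.hot = "wr"  ["wr"]
6. n6.hot = "qu"  ["qu"]
7. n7.key = false  [terminal]
8. n8.fin = true  [terminal]
9. n9.mk = "uk"  [terminal]
10. n6.ok = -6  [len(A.hot) - 8]
11. n10.fin = true  [terminal]
12. n11.key = false  [terminal]
13. n5.ok = 7  [A₁.ok + 13]
14. n2.lab = 7  [A.ok]
15. n2.mk = -1  [-1]
16. n0.cnt = "zq"  ["zq"]
17. n0.depth = 22  [D.mk + D.lab + 16]
18. n0.lim = 4  [D.lab - 3]

4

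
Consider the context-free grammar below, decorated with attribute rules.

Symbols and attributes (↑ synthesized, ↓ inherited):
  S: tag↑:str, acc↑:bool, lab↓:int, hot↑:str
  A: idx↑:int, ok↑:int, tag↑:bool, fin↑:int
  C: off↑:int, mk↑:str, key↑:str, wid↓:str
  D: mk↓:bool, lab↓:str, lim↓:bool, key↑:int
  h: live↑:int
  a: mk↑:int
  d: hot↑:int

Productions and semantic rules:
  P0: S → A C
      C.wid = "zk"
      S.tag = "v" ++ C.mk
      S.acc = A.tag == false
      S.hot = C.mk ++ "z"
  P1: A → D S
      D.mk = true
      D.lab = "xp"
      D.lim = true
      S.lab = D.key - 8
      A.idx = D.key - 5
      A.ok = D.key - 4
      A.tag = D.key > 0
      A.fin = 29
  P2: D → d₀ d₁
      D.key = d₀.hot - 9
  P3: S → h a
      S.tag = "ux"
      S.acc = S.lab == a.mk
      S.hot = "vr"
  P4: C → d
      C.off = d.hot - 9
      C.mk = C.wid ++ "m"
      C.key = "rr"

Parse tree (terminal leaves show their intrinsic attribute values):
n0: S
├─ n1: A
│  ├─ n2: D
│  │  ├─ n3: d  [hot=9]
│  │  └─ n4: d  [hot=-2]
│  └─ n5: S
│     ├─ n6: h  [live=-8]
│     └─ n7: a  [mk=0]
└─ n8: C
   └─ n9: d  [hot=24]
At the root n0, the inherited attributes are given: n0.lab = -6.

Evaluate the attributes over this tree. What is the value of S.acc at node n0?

true

1. n0.lab = -6  [given at root]
2. n2.mk = true  [true]
3. n2.lab = "xp"  ["xp"]
4. n2.lim = true  [true]
5. n3.hot = 9  [terminal]
6. n4.hot = -2  [terminal]
7. n2.key = 0  [d₀.hot - 9]
8. n5.lab = -8  [D.key - 8]
9. n6.live = -8  [terminal]
10. n7.mk = 0  [terminal]
11. n5.tag = "ux"  ["ux"]
12. n5.acc = false  [S.lab == a.mk]
13. n5.hot = "vr"  ["vr"]
14. n1.idx = -5  [D.key - 5]
15. n1.ok = -4  [D.key - 4]
16. n1.tag = false  [D.key > 0]
17. n1.fin = 29  [29]
18. n8.wid = "zk"  ["zk"]
19. n9.hot = 24  [terminal]
20. n8.off = 15  [d.hot - 9]
21. n8.mk = "zkm"  [C.wid ++ "m"]
22. n8.key = "rr"  ["rr"]
23. n0.tag = "vzkm"  ["v" ++ C.mk]
24. n0.acc = true  [A.tag == false]
25. n0.hot = "zkmz"  [C.mk ++ "z"]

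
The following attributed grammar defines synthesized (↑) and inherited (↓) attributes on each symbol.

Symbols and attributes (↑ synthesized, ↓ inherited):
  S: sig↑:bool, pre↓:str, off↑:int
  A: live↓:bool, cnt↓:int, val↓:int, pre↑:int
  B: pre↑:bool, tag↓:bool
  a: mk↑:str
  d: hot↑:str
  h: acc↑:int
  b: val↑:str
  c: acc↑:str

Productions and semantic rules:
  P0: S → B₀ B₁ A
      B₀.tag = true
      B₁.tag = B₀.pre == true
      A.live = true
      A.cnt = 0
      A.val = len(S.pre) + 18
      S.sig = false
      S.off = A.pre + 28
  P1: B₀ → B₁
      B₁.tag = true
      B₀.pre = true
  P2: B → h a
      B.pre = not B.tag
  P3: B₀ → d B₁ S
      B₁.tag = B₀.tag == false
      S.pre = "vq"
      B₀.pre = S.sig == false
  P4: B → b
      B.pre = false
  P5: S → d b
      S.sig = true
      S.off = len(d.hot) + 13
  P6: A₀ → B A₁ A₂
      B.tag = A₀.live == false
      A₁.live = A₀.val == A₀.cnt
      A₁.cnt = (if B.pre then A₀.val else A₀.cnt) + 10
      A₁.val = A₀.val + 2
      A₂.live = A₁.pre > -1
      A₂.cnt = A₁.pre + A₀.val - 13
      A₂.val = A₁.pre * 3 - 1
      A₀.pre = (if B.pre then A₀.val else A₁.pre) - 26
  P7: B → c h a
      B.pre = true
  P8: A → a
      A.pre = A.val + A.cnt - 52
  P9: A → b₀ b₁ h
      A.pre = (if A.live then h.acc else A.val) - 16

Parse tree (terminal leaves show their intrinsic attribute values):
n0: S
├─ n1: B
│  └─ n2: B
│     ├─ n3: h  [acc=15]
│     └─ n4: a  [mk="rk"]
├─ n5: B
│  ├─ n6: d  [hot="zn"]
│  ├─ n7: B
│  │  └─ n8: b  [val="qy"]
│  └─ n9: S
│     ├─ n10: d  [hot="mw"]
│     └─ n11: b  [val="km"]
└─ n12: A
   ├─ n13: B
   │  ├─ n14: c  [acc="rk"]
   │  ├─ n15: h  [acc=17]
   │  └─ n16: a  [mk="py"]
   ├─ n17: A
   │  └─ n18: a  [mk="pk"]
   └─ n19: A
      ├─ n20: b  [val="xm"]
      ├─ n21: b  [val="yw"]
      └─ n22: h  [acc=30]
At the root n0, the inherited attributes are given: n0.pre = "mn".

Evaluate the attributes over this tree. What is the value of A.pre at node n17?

1. n0.pre = "mn"  [given at root]
2. n1.tag = true  [true]
3. n2.tag = true  [true]
4. n3.acc = 15  [terminal]
5. n4.mk = "rk"  [terminal]
6. n2.pre = false  [not B.tag]
7. n1.pre = true  [true]
8. n5.tag = true  [B₀.pre == true]
9. n6.hot = "zn"  [terminal]
10. n7.tag = false  [B₀.tag == false]
11. n8.val = "qy"  [terminal]
12. n7.pre = false  [false]
13. n9.pre = "vq"  ["vq"]
14. n10.hot = "mw"  [terminal]
15. n11.val = "km"  [terminal]
16. n9.sig = true  [true]
17. n9.off = 15  [len(d.hot) + 13]
18. n5.pre = false  [S.sig == false]
19. n12.live = true  [true]
20. n12.cnt = 0  [0]
21. n12.val = 20  [len(S.pre) + 18]
22. n13.tag = false  [A₀.live == false]
23. n14.acc = "rk"  [terminal]
24. n15.acc = 17  [terminal]
25. n16.mk = "py"  [terminal]
26. n13.pre = true  [true]
27. n17.live = false  [A₀.val == A₀.cnt]
28. n17.cnt = 30  [(if B.pre then A₀.val else A₀.cnt) + 10]
29. n17.val = 22  [A₀.val + 2]
30. n18.mk = "pk"  [terminal]
31. n17.pre = 0  [A.val + A.cnt - 52]
32. n19.live = true  [A₁.pre > -1]
33. n19.cnt = 7  [A₁.pre + A₀.val - 13]
34. n19.val = -1  [A₁.pre * 3 - 1]
35. n20.val = "xm"  [terminal]
36. n21.val = "yw"  [terminal]
37. n22.acc = 30  [terminal]
38. n19.pre = 14  [(if A.live then h.acc else A.val) - 16]
39. n12.pre = -6  [(if B.pre then A₀.val else A₁.pre) - 26]
40. n0.sig = false  [false]
41. n0.off = 22  [A.pre + 28]

0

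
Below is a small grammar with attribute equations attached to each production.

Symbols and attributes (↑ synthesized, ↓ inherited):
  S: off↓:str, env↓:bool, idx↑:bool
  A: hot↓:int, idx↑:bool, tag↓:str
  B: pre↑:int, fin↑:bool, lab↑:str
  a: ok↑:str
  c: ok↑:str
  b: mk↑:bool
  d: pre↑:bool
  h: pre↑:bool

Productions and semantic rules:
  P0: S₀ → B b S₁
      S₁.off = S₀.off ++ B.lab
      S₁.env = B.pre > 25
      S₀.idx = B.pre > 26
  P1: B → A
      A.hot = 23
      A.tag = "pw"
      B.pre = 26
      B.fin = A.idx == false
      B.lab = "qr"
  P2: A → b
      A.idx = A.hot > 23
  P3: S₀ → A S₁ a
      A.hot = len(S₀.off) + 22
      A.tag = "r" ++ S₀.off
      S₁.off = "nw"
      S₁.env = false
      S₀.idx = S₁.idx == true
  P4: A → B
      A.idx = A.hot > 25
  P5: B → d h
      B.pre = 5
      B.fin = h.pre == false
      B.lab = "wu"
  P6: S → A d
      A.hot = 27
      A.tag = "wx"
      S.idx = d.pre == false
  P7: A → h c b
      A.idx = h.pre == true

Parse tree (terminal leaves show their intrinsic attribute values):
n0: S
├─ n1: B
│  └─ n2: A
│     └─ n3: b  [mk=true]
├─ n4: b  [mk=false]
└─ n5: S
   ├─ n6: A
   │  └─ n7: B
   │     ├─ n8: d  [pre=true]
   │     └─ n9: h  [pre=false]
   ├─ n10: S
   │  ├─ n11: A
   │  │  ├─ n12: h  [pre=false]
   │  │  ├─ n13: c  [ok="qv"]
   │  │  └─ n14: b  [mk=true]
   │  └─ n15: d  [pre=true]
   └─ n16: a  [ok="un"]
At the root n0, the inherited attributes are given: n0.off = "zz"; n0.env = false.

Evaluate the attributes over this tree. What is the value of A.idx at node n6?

true

1. n0.off = "zz"  [given at root]
2. n0.env = false  [given at root]
3. n2.hot = 23  [23]
4. n2.tag = "pw"  ["pw"]
5. n3.mk = true  [terminal]
6. n2.idx = false  [A.hot > 23]
7. n1.pre = 26  [26]
8. n1.fin = true  [A.idx == false]
9. n1.lab = "qr"  ["qr"]
10. n4.mk = false  [terminal]
11. n5.off = "zzqr"  [S₀.off ++ B.lab]
12. n5.env = true  [B.pre > 25]
13. n6.hot = 26  [len(S₀.off) + 22]
14. n6.tag = "rzzqr"  ["r" ++ S₀.off]
15. n8.pre = true  [terminal]
16. n9.pre = false  [terminal]
17. n7.pre = 5  [5]
18. n7.fin = true  [h.pre == false]
19. n7.lab = "wu"  ["wu"]
20. n6.idx = true  [A.hot > 25]
21. n10.off = "nw"  ["nw"]
22. n10.env = false  [false]
23. n11.hot = 27  [27]
24. n11.tag = "wx"  ["wx"]
25. n12.pre = false  [terminal]
26. n13.ok = "qv"  [terminal]
27. n14.mk = true  [terminal]
28. n11.idx = false  [h.pre == true]
29. n15.pre = true  [terminal]
30. n10.idx = false  [d.pre == false]
31. n16.ok = "un"  [terminal]
32. n5.idx = false  [S₁.idx == true]
33. n0.idx = false  [B.pre > 26]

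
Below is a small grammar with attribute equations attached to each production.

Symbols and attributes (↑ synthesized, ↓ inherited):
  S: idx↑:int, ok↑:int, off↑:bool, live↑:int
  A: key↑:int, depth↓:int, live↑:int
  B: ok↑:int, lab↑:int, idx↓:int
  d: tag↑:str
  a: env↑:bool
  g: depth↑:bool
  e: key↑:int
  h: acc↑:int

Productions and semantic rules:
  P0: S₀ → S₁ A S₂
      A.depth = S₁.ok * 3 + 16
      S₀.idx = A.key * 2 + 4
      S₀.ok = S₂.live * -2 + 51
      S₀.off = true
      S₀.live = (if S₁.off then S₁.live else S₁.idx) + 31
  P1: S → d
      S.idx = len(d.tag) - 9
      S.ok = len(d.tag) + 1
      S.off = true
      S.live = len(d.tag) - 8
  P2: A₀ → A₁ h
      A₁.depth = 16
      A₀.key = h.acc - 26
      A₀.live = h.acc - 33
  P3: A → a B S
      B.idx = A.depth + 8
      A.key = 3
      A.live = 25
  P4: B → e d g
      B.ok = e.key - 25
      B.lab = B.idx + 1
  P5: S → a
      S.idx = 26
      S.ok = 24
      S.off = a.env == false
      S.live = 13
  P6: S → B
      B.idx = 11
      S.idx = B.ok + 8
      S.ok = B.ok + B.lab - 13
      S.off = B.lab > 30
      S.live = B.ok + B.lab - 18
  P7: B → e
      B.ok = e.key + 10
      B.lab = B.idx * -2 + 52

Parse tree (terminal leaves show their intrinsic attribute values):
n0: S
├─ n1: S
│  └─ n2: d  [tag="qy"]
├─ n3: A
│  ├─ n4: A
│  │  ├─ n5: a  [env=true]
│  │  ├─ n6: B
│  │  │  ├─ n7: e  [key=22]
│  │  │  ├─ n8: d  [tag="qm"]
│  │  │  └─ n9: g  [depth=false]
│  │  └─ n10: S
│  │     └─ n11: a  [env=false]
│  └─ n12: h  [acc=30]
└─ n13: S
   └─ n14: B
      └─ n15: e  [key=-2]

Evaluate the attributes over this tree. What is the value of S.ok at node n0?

1. n2.tag = "qy"  [terminal]
2. n1.idx = -7  [len(d.tag) - 9]
3. n1.ok = 3  [len(d.tag) + 1]
4. n1.off = true  [true]
5. n1.live = -6  [len(d.tag) - 8]
6. n3.depth = 25  [S₁.ok * 3 + 16]
7. n4.depth = 16  [16]
8. n5.env = true  [terminal]
9. n6.idx = 24  [A.depth + 8]
10. n7.key = 22  [terminal]
11. n8.tag = "qm"  [terminal]
12. n9.depth = false  [terminal]
13. n6.ok = -3  [e.key - 25]
14. n6.lab = 25  [B.idx + 1]
15. n11.env = false  [terminal]
16. n10.idx = 26  [26]
17. n10.ok = 24  [24]
18. n10.off = true  [a.env == false]
19. n10.live = 13  [13]
20. n4.key = 3  [3]
21. n4.live = 25  [25]
22. n12.acc = 30  [terminal]
23. n3.key = 4  [h.acc - 26]
24. n3.live = -3  [h.acc - 33]
25. n14.idx = 11  [11]
26. n15.key = -2  [terminal]
27. n14.ok = 8  [e.key + 10]
28. n14.lab = 30  [B.idx * -2 + 52]
29. n13.idx = 16  [B.ok + 8]
30. n13.ok = 25  [B.ok + B.lab - 13]
31. n13.off = false  [B.lab > 30]
32. n13.live = 20  [B.ok + B.lab - 18]
33. n0.idx = 12  [A.key * 2 + 4]
34. n0.ok = 11  [S₂.live * -2 + 51]
35. n0.off = true  [true]
36. n0.live = 25  [(if S₁.off then S₁.live else S₁.idx) + 31]

11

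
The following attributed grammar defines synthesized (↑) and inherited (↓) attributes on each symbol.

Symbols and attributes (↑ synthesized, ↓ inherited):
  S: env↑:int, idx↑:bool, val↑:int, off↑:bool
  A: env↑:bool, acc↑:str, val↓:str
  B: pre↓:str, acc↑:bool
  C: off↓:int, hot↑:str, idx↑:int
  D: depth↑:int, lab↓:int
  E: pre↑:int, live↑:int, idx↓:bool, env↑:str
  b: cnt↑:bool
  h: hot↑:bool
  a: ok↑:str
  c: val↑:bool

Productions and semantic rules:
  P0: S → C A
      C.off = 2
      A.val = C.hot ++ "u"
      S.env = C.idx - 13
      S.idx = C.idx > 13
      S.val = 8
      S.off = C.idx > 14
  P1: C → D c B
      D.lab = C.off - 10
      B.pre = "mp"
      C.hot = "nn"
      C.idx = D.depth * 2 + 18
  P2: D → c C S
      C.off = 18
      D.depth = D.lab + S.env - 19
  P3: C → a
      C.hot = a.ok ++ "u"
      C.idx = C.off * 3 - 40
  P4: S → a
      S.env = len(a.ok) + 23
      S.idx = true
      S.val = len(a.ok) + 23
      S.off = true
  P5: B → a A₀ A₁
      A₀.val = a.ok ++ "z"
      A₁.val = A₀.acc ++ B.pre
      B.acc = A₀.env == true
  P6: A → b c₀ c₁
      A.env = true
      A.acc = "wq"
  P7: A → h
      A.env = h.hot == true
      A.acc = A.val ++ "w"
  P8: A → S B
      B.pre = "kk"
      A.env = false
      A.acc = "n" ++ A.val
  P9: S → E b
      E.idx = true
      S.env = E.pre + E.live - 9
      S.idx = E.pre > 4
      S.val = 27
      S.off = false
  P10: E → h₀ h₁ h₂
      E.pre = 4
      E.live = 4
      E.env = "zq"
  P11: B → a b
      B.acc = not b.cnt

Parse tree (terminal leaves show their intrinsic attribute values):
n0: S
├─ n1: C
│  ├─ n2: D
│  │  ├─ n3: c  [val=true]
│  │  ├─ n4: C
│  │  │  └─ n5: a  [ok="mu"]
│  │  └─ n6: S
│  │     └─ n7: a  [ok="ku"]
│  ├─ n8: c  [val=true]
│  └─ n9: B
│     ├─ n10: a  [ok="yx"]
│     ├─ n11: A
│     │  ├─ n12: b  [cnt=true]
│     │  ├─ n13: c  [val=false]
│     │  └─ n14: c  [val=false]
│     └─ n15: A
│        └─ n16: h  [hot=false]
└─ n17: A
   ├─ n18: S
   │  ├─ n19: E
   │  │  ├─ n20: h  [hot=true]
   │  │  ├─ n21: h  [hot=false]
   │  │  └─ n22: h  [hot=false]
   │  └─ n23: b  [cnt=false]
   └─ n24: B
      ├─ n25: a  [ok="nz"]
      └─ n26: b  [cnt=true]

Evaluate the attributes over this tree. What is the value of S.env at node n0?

1. n1.off = 2  [2]
2. n2.lab = -8  [C.off - 10]
3. n3.val = true  [terminal]
4. n4.off = 18  [18]
5. n5.ok = "mu"  [terminal]
6. n4.hot = "muu"  [a.ok ++ "u"]
7. n4.idx = 14  [C.off * 3 - 40]
8. n7.ok = "ku"  [terminal]
9. n6.env = 25  [len(a.ok) + 23]
10. n6.idx = true  [true]
11. n6.val = 25  [len(a.ok) + 23]
12. n6.off = true  [true]
13. n2.depth = -2  [D.lab + S.env - 19]
14. n8.val = true  [terminal]
15. n9.pre = "mp"  ["mp"]
16. n10.ok = "yx"  [terminal]
17. n11.val = "yxz"  [a.ok ++ "z"]
18. n12.cnt = true  [terminal]
19. n13.val = false  [terminal]
20. n14.val = false  [terminal]
21. n11.env = true  [true]
22. n11.acc = "wq"  ["wq"]
23. n15.val = "wqmp"  [A₀.acc ++ B.pre]
24. n16.hot = false  [terminal]
25. n15.env = false  [h.hot == true]
26. n15.acc = "wqmpw"  [A.val ++ "w"]
27. n9.acc = true  [A₀.env == true]
28. n1.hot = "nn"  ["nn"]
29. n1.idx = 14  [D.depth * 2 + 18]
30. n17.val = "nnu"  [C.hot ++ "u"]
31. n19.idx = true  [true]
32. n20.hot = true  [terminal]
33. n21.hot = false  [terminal]
34. n22.hot = false  [terminal]
35. n19.pre = 4  [4]
36. n19.live = 4  [4]
37. n19.env = "zq"  ["zq"]
38. n23.cnt = false  [terminal]
39. n18.env = -1  [E.pre + E.live - 9]
40. n18.idx = false  [E.pre > 4]
41. n18.val = 27  [27]
42. n18.off = false  [false]
43. n24.pre = "kk"  ["kk"]
44. n25.ok = "nz"  [terminal]
45. n26.cnt = true  [terminal]
46. n24.acc = false  [not b.cnt]
47. n17.env = false  [false]
48. n17.acc = "nnnu"  ["n" ++ A.val]
49. n0.env = 1  [C.idx - 13]
50. n0.idx = true  [C.idx > 13]
51. n0.val = 8  [8]
52. n0.off = false  [C.idx > 14]

1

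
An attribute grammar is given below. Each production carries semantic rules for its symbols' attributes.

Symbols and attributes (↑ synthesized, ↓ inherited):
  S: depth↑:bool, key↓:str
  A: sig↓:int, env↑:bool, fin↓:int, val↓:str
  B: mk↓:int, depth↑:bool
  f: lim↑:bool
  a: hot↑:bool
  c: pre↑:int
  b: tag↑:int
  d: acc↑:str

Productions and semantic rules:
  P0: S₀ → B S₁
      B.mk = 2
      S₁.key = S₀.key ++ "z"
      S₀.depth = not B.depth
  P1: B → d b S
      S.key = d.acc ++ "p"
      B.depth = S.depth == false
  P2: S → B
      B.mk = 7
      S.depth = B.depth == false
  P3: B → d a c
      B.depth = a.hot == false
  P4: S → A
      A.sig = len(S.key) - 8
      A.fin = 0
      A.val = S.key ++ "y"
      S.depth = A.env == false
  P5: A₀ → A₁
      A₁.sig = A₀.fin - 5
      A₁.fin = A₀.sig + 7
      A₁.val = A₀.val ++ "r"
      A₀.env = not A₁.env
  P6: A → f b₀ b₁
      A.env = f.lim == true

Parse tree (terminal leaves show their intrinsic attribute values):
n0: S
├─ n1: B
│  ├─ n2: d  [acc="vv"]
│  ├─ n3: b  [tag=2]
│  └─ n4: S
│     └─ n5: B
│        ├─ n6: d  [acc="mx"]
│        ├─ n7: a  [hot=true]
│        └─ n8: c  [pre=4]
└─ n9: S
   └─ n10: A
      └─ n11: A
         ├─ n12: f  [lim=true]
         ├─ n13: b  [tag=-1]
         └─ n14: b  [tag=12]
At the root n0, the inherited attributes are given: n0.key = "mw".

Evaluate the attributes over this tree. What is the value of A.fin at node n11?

2

1. n0.key = "mw"  [given at root]
2. n1.mk = 2  [2]
3. n2.acc = "vv"  [terminal]
4. n3.tag = 2  [terminal]
5. n4.key = "vvp"  [d.acc ++ "p"]
6. n5.mk = 7  [7]
7. n6.acc = "mx"  [terminal]
8. n7.hot = true  [terminal]
9. n8.pre = 4  [terminal]
10. n5.depth = false  [a.hot == false]
11. n4.depth = true  [B.depth == false]
12. n1.depth = false  [S.depth == false]
13. n9.key = "mwz"  [S₀.key ++ "z"]
14. n10.sig = -5  [len(S.key) - 8]
15. n10.fin = 0  [0]
16. n10.val = "mwzy"  [S.key ++ "y"]
17. n11.sig = -5  [A₀.fin - 5]
18. n11.fin = 2  [A₀.sig + 7]
19. n11.val = "mwzyr"  [A₀.val ++ "r"]
20. n12.lim = true  [terminal]
21. n13.tag = -1  [terminal]
22. n14.tag = 12  [terminal]
23. n11.env = true  [f.lim == true]
24. n10.env = false  [not A₁.env]
25. n9.depth = true  [A.env == false]
26. n0.depth = true  [not B.depth]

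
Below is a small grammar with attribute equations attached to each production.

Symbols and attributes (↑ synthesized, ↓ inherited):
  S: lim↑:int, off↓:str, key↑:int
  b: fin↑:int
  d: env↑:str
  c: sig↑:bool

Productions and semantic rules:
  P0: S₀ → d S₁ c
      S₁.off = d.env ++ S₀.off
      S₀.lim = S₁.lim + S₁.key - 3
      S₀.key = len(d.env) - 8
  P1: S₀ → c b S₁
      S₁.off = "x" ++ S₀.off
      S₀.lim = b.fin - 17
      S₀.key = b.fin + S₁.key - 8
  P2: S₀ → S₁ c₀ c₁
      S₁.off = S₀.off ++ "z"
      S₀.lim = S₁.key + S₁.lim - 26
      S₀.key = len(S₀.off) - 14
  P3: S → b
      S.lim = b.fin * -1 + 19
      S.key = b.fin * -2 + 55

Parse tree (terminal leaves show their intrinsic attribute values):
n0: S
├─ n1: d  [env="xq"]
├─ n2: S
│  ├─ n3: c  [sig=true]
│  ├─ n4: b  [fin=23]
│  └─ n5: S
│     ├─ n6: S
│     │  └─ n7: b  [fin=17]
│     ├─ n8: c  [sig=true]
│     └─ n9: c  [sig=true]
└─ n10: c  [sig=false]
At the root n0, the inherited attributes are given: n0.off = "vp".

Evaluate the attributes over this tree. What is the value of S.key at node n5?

-9

1. n0.off = "vp"  [given at root]
2. n1.env = "xq"  [terminal]
3. n2.off = "xqvp"  [d.env ++ S₀.off]
4. n3.sig = true  [terminal]
5. n4.fin = 23  [terminal]
6. n5.off = "xxqvp"  ["x" ++ S₀.off]
7. n6.off = "xxqvpz"  [S₀.off ++ "z"]
8. n7.fin = 17  [terminal]
9. n6.lim = 2  [b.fin * -1 + 19]
10. n6.key = 21  [b.fin * -2 + 55]
11. n8.sig = true  [terminal]
12. n9.sig = true  [terminal]
13. n5.lim = -3  [S₁.key + S₁.lim - 26]
14. n5.key = -9  [len(S₀.off) - 14]
15. n2.lim = 6  [b.fin - 17]
16. n2.key = 6  [b.fin + S₁.key - 8]
17. n10.sig = false  [terminal]
18. n0.lim = 9  [S₁.lim + S₁.key - 3]
19. n0.key = -6  [len(d.env) - 8]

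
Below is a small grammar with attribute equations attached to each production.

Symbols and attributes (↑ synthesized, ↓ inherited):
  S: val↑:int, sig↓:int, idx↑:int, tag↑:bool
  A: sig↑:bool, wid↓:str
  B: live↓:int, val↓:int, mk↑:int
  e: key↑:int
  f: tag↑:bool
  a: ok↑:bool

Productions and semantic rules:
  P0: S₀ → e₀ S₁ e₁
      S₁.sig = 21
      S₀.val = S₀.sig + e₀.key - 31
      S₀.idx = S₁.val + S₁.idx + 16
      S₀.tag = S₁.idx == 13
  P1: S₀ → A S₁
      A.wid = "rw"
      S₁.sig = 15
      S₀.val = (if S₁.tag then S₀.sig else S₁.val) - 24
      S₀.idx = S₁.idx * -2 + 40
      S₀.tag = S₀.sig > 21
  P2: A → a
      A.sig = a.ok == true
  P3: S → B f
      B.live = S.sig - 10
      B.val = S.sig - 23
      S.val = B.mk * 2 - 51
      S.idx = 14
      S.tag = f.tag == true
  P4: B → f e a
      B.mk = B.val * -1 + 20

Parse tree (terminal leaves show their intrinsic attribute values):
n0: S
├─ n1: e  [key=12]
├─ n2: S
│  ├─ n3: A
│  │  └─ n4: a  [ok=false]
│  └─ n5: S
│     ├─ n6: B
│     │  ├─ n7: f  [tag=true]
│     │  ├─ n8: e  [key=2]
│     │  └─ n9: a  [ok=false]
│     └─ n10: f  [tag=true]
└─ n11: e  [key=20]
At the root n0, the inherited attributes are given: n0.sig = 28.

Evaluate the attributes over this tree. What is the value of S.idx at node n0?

1. n0.sig = 28  [given at root]
2. n1.key = 12  [terminal]
3. n2.sig = 21  [21]
4. n3.wid = "rw"  ["rw"]
5. n4.ok = false  [terminal]
6. n3.sig = false  [a.ok == true]
7. n5.sig = 15  [15]
8. n6.live = 5  [S.sig - 10]
9. n6.val = -8  [S.sig - 23]
10. n7.tag = true  [terminal]
11. n8.key = 2  [terminal]
12. n9.ok = false  [terminal]
13. n6.mk = 28  [B.val * -1 + 20]
14. n10.tag = true  [terminal]
15. n5.val = 5  [B.mk * 2 - 51]
16. n5.idx = 14  [14]
17. n5.tag = true  [f.tag == true]
18. n2.val = -3  [(if S₁.tag then S₀.sig else S₁.val) - 24]
19. n2.idx = 12  [S₁.idx * -2 + 40]
20. n2.tag = false  [S₀.sig > 21]
21. n11.key = 20  [terminal]
22. n0.val = 9  [S₀.sig + e₀.key - 31]
23. n0.idx = 25  [S₁.val + S₁.idx + 16]
24. n0.tag = false  [S₁.idx == 13]

25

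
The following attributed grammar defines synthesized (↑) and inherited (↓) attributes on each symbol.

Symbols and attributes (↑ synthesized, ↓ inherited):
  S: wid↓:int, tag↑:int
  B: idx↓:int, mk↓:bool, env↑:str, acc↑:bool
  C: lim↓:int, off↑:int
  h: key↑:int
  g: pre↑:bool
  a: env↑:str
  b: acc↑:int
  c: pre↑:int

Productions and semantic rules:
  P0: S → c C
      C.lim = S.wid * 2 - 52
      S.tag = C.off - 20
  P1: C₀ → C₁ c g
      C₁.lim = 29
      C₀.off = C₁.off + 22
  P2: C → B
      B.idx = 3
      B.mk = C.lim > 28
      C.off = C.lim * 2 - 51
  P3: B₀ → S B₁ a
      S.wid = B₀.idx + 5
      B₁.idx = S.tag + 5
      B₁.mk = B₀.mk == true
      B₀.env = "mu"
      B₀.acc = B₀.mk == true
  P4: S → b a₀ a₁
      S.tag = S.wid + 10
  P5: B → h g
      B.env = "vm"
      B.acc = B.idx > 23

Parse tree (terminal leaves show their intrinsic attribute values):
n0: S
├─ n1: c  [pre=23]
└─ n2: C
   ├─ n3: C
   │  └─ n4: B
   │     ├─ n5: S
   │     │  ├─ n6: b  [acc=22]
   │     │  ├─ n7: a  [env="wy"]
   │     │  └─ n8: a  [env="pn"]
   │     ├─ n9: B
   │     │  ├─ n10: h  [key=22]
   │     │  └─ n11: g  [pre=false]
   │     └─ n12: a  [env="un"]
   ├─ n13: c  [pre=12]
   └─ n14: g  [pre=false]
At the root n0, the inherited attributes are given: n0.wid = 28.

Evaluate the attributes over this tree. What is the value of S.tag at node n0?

1. n0.wid = 28  [given at root]
2. n1.pre = 23  [terminal]
3. n2.lim = 4  [S.wid * 2 - 52]
4. n3.lim = 29  [29]
5. n4.idx = 3  [3]
6. n4.mk = true  [C.lim > 28]
7. n5.wid = 8  [B₀.idx + 5]
8. n6.acc = 22  [terminal]
9. n7.env = "wy"  [terminal]
10. n8.env = "pn"  [terminal]
11. n5.tag = 18  [S.wid + 10]
12. n9.idx = 23  [S.tag + 5]
13. n9.mk = true  [B₀.mk == true]
14. n10.key = 22  [terminal]
15. n11.pre = false  [terminal]
16. n9.env = "vm"  ["vm"]
17. n9.acc = false  [B.idx > 23]
18. n12.env = "un"  [terminal]
19. n4.env = "mu"  ["mu"]
20. n4.acc = true  [B₀.mk == true]
21. n3.off = 7  [C.lim * 2 - 51]
22. n13.pre = 12  [terminal]
23. n14.pre = false  [terminal]
24. n2.off = 29  [C₁.off + 22]
25. n0.tag = 9  [C.off - 20]

9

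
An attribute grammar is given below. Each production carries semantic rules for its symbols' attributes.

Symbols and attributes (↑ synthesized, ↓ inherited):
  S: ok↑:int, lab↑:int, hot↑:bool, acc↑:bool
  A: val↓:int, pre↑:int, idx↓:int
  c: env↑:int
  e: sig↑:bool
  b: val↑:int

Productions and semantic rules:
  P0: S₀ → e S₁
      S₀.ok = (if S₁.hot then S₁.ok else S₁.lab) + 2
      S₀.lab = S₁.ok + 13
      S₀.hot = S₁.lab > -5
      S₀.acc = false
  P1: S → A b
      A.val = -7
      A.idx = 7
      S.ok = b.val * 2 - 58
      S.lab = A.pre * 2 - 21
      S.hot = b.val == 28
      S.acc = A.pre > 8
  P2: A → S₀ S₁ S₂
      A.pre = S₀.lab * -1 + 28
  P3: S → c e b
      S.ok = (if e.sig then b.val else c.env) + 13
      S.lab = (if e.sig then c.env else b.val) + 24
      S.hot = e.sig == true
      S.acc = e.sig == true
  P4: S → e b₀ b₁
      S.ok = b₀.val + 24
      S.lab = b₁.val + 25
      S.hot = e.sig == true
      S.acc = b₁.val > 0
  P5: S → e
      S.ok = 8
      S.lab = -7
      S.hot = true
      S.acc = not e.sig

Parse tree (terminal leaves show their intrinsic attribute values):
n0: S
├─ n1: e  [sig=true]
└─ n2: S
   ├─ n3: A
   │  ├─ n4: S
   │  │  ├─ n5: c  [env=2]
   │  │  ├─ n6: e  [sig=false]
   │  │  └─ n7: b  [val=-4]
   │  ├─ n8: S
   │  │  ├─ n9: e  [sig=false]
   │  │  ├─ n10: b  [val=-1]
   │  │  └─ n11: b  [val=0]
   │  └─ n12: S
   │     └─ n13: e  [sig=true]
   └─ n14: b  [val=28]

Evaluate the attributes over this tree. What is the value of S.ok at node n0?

0

1. n1.sig = true  [terminal]
2. n3.val = -7  [-7]
3. n3.idx = 7  [7]
4. n5.env = 2  [terminal]
5. n6.sig = false  [terminal]
6. n7.val = -4  [terminal]
7. n4.ok = 15  [(if e.sig then b.val else c.env) + 13]
8. n4.lab = 20  [(if e.sig then c.env else b.val) + 24]
9. n4.hot = false  [e.sig == true]
10. n4.acc = false  [e.sig == true]
11. n9.sig = false  [terminal]
12. n10.val = -1  [terminal]
13. n11.val = 0  [terminal]
14. n8.ok = 23  [b₀.val + 24]
15. n8.lab = 25  [b₁.val + 25]
16. n8.hot = false  [e.sig == true]
17. n8.acc = false  [b₁.val > 0]
18. n13.sig = true  [terminal]
19. n12.ok = 8  [8]
20. n12.lab = -7  [-7]
21. n12.hot = true  [true]
22. n12.acc = false  [not e.sig]
23. n3.pre = 8  [S₀.lab * -1 + 28]
24. n14.val = 28  [terminal]
25. n2.ok = -2  [b.val * 2 - 58]
26. n2.lab = -5  [A.pre * 2 - 21]
27. n2.hot = true  [b.val == 28]
28. n2.acc = false  [A.pre > 8]
29. n0.ok = 0  [(if S₁.hot then S₁.ok else S₁.lab) + 2]
30. n0.lab = 11  [S₁.ok + 13]
31. n0.hot = false  [S₁.lab > -5]
32. n0.acc = false  [false]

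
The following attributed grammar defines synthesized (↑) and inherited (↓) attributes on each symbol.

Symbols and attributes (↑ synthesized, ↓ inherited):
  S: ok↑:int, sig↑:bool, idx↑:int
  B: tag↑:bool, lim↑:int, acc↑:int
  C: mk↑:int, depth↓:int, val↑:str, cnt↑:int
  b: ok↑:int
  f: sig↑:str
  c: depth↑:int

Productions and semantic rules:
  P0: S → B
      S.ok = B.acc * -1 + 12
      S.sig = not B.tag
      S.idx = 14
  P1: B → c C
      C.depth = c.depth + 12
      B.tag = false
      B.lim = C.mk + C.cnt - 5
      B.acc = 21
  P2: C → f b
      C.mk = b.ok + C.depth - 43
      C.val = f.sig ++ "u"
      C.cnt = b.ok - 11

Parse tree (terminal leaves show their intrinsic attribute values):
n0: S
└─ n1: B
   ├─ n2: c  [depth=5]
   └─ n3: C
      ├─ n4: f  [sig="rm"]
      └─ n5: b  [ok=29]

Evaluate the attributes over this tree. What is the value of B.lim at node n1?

1. n2.depth = 5  [terminal]
2. n3.depth = 17  [c.depth + 12]
3. n4.sig = "rm"  [terminal]
4. n5.ok = 29  [terminal]
5. n3.mk = 3  [b.ok + C.depth - 43]
6. n3.val = "rmu"  [f.sig ++ "u"]
7. n3.cnt = 18  [b.ok - 11]
8. n1.tag = false  [false]
9. n1.lim = 16  [C.mk + C.cnt - 5]
10. n1.acc = 21  [21]
11. n0.ok = -9  [B.acc * -1 + 12]
12. n0.sig = true  [not B.tag]
13. n0.idx = 14  [14]

16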